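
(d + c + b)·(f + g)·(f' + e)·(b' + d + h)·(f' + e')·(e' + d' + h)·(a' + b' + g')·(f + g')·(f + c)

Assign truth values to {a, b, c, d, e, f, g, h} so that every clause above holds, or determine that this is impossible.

Suppose f = 1.
(e) alone gives e = 1.
But (e') is also a unit clause — contradiction.
That branch fails; take f = 0 instead.
(g) alone gives g = 1.
But (g') is also a unit clause — contradiction.
Both values of f lead to a conflict.

UNSATISFIABLE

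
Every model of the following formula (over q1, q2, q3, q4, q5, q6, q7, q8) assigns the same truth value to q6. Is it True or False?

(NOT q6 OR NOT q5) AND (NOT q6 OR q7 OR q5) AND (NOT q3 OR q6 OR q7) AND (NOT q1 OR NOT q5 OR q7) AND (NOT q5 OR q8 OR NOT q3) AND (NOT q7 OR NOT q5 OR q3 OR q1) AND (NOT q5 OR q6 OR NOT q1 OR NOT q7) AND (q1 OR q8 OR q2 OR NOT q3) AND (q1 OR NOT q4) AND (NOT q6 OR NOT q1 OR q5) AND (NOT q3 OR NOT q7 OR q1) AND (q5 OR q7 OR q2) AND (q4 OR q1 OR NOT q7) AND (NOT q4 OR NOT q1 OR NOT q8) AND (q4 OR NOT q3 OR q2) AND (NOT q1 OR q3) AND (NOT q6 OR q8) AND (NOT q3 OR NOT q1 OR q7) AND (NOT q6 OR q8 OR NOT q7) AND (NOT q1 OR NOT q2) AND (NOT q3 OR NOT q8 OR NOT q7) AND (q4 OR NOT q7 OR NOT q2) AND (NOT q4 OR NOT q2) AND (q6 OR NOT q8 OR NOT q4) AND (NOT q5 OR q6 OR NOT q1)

False

Suppose q6 = true.
(NOT q5) alone gives q5 = false.
(q7) alone gives q7 = true.
(NOT q1) alone gives q1 = false.
(NOT q4) alone gives q4 = false.
Now (q4) is unsatisfied and unit — conflict.
So every satisfying assignment has q6 = False.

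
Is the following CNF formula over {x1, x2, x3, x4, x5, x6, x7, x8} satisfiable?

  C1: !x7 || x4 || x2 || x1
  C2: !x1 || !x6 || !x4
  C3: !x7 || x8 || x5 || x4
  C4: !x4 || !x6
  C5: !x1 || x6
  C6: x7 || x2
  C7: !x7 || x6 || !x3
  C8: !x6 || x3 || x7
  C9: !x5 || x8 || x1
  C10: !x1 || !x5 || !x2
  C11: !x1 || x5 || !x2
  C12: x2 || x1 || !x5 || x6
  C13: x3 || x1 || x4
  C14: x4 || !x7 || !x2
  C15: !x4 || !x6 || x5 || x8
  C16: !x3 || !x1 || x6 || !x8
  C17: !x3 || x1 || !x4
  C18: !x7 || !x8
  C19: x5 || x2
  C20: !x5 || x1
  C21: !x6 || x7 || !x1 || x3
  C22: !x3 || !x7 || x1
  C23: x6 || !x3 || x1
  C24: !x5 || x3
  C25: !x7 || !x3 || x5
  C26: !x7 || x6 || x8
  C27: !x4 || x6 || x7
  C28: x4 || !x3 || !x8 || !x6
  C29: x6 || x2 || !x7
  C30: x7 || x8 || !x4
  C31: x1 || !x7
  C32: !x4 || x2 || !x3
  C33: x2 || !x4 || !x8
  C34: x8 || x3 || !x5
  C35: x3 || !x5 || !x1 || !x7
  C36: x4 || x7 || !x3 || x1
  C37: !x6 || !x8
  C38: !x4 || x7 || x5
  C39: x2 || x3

Yes, satisfiable

Branch on x4: set x4 = false.
Branch on x1: set x1 = true.
From the singleton clause (x6), x6 = true.
From the singleton clause (!x8), x8 = false.
Branch on x7: set x7 = true.
From the singleton clause (x5), x5 = true.
From the singleton clause (!x2), x2 = false.
From the singleton clause (x3), x3 = true.
All clauses are satisfied.
A satisfying assignment: x1=true; x2=false; x3=true; x4=false; x5=true; x6=true; x7=true; x8=false.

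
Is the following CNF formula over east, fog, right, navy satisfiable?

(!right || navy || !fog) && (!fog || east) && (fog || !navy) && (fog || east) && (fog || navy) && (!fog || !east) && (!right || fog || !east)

Suppose fog = false.
The clause (!navy) is unit, so navy = false.
That conflicts with the unit clause (navy).
That branch fails; take fog = true instead.
The clause (east) is unit, so east = true.
That conflicts with the unit clause (!east).
Neither fog = true nor fog = false works.
No assignment satisfies every clause.

No, unsatisfiable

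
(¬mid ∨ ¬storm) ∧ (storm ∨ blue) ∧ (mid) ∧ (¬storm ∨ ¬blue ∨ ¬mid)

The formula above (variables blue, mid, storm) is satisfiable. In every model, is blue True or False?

True

Suppose blue = False.
The clause (storm) is unit, so storm = True.
The clause (¬mid) is unit, so mid = False.
Now (mid) is unsatisfied and unit — conflict.
So every satisfying assignment has blue = True.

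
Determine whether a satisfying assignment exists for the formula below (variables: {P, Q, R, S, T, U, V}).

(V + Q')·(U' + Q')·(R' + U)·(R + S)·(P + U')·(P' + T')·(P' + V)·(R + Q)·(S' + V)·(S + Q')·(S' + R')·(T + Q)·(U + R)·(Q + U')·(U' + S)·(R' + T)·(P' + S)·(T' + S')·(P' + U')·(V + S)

Case V = 1:
Case U = 0:
From the singleton clause (R'), R = 0.
That conflicts with the unit clause (R).
Backtrack on U: now try U = 1.
From the singleton clause (Q'), Q = 0.
That conflicts with the unit clause (Q).
Both values of U lead to a conflict.
Backtrack on V: now try V = 0.
From the singleton clause (Q'), Q = 0.
From the singleton clause (P'), P = 0.
From the singleton clause (U'), U = 0.
From the singleton clause (R'), R = 0.
That conflicts with the unit clause (R).
Both values of V lead to a conflict.
No assignment satisfies every clause.

Unsatisfiable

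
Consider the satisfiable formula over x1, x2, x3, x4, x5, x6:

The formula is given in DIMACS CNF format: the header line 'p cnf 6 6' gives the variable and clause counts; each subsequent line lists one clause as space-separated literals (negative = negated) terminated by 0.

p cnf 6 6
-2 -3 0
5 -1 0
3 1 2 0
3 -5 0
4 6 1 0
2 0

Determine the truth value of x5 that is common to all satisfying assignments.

Suppose x5 = True.
From the singleton clause (x3), x3 = True.
From the singleton clause (¬x2), x2 = False.
That conflicts with the unit clause (x2).
So every satisfying assignment has x5 = False.

False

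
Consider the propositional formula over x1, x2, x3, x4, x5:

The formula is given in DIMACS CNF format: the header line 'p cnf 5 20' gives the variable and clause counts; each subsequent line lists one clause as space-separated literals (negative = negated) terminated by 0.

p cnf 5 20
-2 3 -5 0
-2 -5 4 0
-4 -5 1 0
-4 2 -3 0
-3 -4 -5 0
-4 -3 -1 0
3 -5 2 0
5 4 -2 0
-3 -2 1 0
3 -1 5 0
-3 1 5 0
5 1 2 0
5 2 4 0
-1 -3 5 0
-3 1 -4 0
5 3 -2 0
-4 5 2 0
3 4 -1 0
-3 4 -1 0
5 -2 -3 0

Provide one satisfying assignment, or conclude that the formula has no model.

x1: False,  x2: False,  x3: True,  x4: False,  x5: True

Branch on x2: set x2 = False.
Branch on x4: set x4 = False.
From the singleton clause (x5), x5 = True.
From the singleton clause (x3), x3 = True.
From the singleton clause (¬x1), x1 = False.
This assignment satisfies each clause.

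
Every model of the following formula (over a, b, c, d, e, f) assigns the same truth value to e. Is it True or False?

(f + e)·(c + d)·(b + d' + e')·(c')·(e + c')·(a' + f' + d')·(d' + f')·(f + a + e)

True

Suppose e = 0.
From the singleton clause (f), f = 1.
From the singleton clause (c'), c = 0.
From the singleton clause (d), d = 1.
Now (d') is unsatisfied and unit — conflict.
So every satisfying assignment has e = True.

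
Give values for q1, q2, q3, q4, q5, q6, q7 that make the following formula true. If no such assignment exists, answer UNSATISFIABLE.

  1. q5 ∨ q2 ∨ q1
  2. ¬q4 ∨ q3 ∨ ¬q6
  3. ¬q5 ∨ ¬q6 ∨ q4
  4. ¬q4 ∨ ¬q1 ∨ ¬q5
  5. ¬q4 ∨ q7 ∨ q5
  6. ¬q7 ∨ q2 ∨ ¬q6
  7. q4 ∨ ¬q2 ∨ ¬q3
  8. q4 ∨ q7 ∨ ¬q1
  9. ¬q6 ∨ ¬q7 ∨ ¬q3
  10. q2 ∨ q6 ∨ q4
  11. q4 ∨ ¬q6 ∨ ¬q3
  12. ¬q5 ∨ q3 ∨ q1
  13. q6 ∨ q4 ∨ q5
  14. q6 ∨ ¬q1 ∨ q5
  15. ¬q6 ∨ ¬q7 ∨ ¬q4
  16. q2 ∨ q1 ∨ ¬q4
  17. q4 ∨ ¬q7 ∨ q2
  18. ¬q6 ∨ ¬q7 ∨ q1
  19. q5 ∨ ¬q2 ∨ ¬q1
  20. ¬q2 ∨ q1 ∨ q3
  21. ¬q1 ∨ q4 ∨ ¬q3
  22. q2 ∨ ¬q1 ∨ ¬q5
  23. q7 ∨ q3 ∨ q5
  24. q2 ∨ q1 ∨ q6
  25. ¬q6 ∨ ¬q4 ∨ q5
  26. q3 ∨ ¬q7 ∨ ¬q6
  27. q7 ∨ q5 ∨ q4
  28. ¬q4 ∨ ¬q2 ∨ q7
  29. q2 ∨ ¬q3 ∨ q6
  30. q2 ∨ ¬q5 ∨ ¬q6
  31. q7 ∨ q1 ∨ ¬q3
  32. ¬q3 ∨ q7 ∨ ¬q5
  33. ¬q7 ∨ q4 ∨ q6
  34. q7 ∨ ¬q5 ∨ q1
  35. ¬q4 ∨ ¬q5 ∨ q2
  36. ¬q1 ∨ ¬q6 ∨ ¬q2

Try q5 = True.
Try q6 = False.
Try q4 = True.
The clause (¬q1) is unit, so q1 = False.
The clause (q3) is unit, so q3 = True.
The clause (q2) is unit, so q2 = True.
The clause (q7) is unit, so q7 = True.
Every clause now holds.

q1: False, q2: True, q3: True, q4: True, q5: True, q6: False, q7: True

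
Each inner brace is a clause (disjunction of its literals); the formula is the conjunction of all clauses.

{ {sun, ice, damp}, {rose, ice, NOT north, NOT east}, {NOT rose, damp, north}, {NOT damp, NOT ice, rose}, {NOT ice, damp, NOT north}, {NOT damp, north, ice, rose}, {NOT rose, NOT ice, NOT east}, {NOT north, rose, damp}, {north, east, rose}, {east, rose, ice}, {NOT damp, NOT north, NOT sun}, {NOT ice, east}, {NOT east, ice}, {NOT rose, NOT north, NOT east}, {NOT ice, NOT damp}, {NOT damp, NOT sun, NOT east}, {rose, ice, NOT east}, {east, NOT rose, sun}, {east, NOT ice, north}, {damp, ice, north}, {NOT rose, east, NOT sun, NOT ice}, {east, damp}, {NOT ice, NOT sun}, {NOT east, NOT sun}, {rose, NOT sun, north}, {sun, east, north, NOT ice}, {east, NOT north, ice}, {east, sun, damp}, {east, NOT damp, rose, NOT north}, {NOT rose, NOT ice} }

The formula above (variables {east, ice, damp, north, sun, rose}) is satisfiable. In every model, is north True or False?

False

Suppose north = true.
Case ice = false:
Unit clause (NOT east) forces east = false.
But (east) is also a unit clause — contradiction.
That branch fails; take ice = true instead.
Unit clause (damp) forces damp = true.
But (NOT damp) is also a unit clause — contradiction.
Both values of ice lead to a conflict.
So every satisfying assignment has north = False.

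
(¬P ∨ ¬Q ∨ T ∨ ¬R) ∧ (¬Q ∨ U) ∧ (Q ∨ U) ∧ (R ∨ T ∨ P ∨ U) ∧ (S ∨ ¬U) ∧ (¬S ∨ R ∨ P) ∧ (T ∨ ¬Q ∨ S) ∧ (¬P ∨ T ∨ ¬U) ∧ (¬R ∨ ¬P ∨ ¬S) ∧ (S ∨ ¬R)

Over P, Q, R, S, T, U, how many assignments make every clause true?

There are 2^6 = 64 truth assignments over (P, Q, R, S, T, U).
Split on U. With U = True, the clauses containing U are satisfied and ¬U drops from the rest; 6 of the 2^5 = 32 assignments to the other variables satisfy what remains.
With U = False, by the same count on the reduced clause set, 0 assignments work.
Total: 6 + 0 = 6.

6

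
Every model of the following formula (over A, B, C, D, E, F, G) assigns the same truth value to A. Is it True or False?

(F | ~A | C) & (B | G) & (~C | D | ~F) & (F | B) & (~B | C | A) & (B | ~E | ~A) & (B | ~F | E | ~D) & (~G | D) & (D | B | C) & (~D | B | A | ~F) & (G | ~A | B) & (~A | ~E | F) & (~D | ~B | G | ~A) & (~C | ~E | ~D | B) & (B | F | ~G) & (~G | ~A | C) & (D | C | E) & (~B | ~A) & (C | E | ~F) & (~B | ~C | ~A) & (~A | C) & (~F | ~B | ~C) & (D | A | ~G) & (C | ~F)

False

Suppose A = 1.
The clause (~B) is unit, so B = 0.
The clause (G) is unit, so G = 1.
The clause (F) is unit, so F = 1.
The clause (~E) is unit, so E = 0.
The clause (~D) is unit, so D = 0.
But (D) is also a unit clause — contradiction.
So every satisfying assignment has A = False.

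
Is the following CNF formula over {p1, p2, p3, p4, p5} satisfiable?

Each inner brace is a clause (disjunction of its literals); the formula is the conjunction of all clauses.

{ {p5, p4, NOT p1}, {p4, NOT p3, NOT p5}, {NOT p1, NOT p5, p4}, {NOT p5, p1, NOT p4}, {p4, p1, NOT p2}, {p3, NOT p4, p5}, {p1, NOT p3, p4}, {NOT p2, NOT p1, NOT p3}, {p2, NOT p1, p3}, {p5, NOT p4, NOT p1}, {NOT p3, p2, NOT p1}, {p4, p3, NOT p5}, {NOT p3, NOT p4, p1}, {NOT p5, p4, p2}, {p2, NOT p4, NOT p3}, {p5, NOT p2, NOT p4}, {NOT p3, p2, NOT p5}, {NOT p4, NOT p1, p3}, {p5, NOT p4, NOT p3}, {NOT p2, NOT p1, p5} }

Suppose p5 = false.
Suppose p4 = false.
(NOT p1) alone gives p1 = false.
(NOT p2) alone gives p2 = false.
(NOT p3) alone gives p3 = false.
This assignment satisfies each clause.
A satisfying assignment: p1: false; p2: false; p3: false; p4: false; p5: false.

Yes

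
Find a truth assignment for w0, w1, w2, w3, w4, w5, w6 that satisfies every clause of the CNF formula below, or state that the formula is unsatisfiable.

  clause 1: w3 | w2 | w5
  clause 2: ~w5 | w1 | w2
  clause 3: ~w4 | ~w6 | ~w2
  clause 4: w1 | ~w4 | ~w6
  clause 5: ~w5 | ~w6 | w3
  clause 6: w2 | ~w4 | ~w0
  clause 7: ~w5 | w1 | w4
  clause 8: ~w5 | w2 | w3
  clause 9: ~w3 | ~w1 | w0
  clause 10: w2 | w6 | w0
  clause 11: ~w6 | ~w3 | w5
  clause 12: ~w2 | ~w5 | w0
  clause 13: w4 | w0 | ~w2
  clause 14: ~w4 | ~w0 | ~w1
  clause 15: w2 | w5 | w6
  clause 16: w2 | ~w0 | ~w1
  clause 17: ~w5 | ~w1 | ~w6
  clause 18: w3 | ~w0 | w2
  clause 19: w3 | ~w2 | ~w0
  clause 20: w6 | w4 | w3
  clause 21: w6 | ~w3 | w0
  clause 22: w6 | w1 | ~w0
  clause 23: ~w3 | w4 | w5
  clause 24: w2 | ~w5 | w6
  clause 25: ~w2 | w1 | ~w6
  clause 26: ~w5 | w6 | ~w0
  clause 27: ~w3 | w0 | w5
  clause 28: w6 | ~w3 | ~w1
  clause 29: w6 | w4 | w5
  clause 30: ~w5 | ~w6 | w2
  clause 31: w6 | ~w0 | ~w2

Suppose w3 = 0.
Suppose w2 = 1.
The clause (~w0) is unit, so w0 = 0.
The clause (~w5) is unit, so w5 = 0.
The clause (w4) is unit, so w4 = 1.
The clause (~w6) is unit, so w6 = 0.
Every clause is now satisfied; w1 is unconstrained.

w0=0; w1=0; w2=1; w3=0; w4=1; w5=0; w6=0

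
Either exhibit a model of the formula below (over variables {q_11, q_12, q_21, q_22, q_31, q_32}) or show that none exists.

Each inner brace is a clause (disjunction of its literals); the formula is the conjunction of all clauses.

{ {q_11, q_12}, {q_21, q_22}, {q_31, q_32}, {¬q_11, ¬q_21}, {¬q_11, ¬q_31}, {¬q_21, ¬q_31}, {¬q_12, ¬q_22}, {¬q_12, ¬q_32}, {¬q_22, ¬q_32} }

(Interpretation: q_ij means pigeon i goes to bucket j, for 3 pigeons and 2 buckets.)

Try q_11 = True.
The clause (¬q_21) is unit, so q_21 = False.
The clause (q_22) is unit, so q_22 = True.
The clause (¬q_31) is unit, so q_31 = False.
The clause (q_32) is unit, so q_32 = True.
Now (¬q_32) is unsatisfied and unit — conflict.
Backtrack on q_11: now try q_11 = False.
The clause (q_12) is unit, so q_12 = True.
The clause (¬q_22) is unit, so q_22 = False.
The clause (q_21) is unit, so q_21 = True.
The clause (¬q_31) is unit, so q_31 = False.
The clause (q_32) is unit, so q_32 = True.
Now (¬q_32) is unsatisfied and unit — conflict.
Either choice for q_11 ends in contradiction.

UNSATISFIABLE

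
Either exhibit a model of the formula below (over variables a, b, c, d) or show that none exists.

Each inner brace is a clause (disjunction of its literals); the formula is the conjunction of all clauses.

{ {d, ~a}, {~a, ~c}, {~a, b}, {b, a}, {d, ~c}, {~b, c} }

a: 0,  b: 1,  c: 1,  d: 1

Case d = 1:
Case a = 0:
The clause (b) is unit, so b = 1.
The clause (c) is unit, so c = 1.
This assignment satisfies each clause.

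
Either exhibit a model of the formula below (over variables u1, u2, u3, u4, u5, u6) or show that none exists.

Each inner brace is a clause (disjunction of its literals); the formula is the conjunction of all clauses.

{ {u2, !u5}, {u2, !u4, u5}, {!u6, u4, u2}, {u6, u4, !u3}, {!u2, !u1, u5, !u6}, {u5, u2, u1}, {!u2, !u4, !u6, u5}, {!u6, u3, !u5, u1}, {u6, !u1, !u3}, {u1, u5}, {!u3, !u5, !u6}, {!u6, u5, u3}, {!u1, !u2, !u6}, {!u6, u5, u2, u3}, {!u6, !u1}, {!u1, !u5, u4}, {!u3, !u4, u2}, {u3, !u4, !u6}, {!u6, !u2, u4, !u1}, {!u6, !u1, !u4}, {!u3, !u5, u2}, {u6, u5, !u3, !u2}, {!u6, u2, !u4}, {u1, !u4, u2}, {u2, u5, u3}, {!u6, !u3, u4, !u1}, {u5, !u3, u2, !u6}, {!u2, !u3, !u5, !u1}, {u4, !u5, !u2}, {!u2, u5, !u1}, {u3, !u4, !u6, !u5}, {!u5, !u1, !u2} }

Branch on u2: set u2 = true.
Branch on u1: set u1 = false.
Unit clause (u5) forces u5 = true.
Unit clause (u4) forces u4 = true.
Branch on u6: set u6 = false.
No clause remains; u3 is free.

u1=false,  u2=true,  u3=true,  u4=true,  u5=true,  u6=false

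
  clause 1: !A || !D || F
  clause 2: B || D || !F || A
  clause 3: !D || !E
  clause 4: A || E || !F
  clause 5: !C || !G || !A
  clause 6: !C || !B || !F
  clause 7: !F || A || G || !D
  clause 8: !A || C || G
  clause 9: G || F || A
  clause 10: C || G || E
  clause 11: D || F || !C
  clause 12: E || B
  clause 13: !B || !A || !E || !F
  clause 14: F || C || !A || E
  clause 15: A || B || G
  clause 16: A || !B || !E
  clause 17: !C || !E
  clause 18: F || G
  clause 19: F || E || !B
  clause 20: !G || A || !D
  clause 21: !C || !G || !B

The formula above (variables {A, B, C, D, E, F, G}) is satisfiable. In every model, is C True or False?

False

Suppose C = true.
The clause (!E) is unit, so E = false.
The clause (B) is unit, so B = true.
The clause (!F) is unit, so F = false.
That conflicts with the unit clause (F).
So every satisfying assignment has C = False.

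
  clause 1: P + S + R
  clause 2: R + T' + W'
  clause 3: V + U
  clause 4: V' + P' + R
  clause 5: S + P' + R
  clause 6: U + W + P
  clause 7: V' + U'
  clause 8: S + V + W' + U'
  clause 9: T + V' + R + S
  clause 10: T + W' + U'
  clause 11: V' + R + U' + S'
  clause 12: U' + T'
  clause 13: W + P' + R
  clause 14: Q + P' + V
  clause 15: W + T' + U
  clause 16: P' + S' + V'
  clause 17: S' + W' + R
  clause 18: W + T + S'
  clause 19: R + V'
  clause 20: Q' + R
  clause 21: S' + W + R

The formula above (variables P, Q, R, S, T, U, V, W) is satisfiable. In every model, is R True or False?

Suppose R = 0.
(V') alone gives V = 0.
(U) alone gives U = 1.
(T') alone gives T = 0.
(W') alone gives W = 0.
(P') alone gives P = 0.
(S) alone gives S = 1.
Now (S') is unsatisfied and unit — conflict.
So every satisfying assignment has R = True.

True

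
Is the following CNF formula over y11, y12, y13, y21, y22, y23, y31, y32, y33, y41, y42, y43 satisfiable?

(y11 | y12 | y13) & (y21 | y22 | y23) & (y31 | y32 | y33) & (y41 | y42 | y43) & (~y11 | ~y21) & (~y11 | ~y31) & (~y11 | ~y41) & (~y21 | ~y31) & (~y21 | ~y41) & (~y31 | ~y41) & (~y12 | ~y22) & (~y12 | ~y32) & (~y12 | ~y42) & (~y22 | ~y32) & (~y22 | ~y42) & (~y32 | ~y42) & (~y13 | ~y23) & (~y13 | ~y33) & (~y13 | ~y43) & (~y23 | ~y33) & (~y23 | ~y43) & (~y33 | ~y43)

Branch on y11: set y11 = 0.
Branch on y12: set y12 = 1.
The clause (~y22) is unit, so y22 = 0.
The clause (~y32) is unit, so y32 = 0.
The clause (~y42) is unit, so y42 = 0.
Branch on y21: set y21 = 1.
The clause (~y31) is unit, so y31 = 0.
The clause (y33) is unit, so y33 = 1.
The clause (~y41) is unit, so y41 = 0.
The clause (y43) is unit, so y43 = 1.
That conflicts with the unit clause (~y43).
Undo y21 and try y21 = 0.
The clause (y23) is unit, so y23 = 1.
The clause (~y13) is unit, so y13 = 0.
The clause (~y33) is unit, so y33 = 0.
The clause (y31) is unit, so y31 = 1.
The clause (~y41) is unit, so y41 = 0.
The clause (y43) is unit, so y43 = 1.
That conflicts with the unit clause (~y43).
Either choice for y21 ends in contradiction.
Undo y12 and try y12 = 0.
The clause (y13) is unit, so y13 = 1.
The clause (~y23) is unit, so y23 = 0.
The clause (~y33) is unit, so y33 = 0.
The clause (~y43) is unit, so y43 = 0.
Branch on y21: set y21 = 1.
The clause (~y31) is unit, so y31 = 0.
The clause (y32) is unit, so y32 = 1.
The clause (~y41) is unit, so y41 = 0.
The clause (y42) is unit, so y42 = 1.
That conflicts with the unit clause (~y42).
Undo y21 and try y21 = 0.
The clause (y22) is unit, so y22 = 1.
The clause (~y32) is unit, so y32 = 0.
The clause (y31) is unit, so y31 = 1.
The clause (~y41) is unit, so y41 = 0.
The clause (y42) is unit, so y42 = 1.
That conflicts with the unit clause (~y42).
Either choice for y21 ends in contradiction.
Either choice for y12 ends in contradiction.
Undo y11 and try y11 = 1.
The clause (~y21) is unit, so y21 = 0.
The clause (~y31) is unit, so y31 = 0.
The clause (~y41) is unit, so y41 = 0.
Branch on y22: set y22 = 1.
The clause (~y12) is unit, so y12 = 0.
The clause (~y32) is unit, so y32 = 0.
The clause (y33) is unit, so y33 = 1.
The clause (~y42) is unit, so y42 = 0.
The clause (y43) is unit, so y43 = 1.
That conflicts with the unit clause (~y43).
Undo y22 and try y22 = 0.
The clause (y23) is unit, so y23 = 1.
The clause (~y13) is unit, so y13 = 0.
The clause (~y33) is unit, so y33 = 0.
The clause (y32) is unit, so y32 = 1.
The clause (~y12) is unit, so y12 = 0.
The clause (~y42) is unit, so y42 = 0.
The clause (y43) is unit, so y43 = 1.
That conflicts with the unit clause (~y43).
Either choice for y22 ends in contradiction.
Either choice for y11 ends in contradiction.
No assignment satisfies every clause.

No, unsatisfiable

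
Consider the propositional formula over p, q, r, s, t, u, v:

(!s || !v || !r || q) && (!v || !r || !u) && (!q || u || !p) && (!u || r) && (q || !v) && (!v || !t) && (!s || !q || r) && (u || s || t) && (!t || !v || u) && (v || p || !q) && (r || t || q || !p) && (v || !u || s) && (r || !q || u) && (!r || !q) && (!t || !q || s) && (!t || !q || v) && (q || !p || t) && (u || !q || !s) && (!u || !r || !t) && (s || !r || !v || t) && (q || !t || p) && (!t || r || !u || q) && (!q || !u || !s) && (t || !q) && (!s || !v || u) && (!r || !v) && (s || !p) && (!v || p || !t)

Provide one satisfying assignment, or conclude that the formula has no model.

Case u = false:
Case q = false:
Unit clause (!v) forces v = false.
Case s = true:
Case p = true:
Unit clause (t) forces t = true.
All clauses hold; r can take either value.

p ↦ true, q ↦ false, r ↦ true, s ↦ true, t ↦ true, u ↦ false, v ↦ false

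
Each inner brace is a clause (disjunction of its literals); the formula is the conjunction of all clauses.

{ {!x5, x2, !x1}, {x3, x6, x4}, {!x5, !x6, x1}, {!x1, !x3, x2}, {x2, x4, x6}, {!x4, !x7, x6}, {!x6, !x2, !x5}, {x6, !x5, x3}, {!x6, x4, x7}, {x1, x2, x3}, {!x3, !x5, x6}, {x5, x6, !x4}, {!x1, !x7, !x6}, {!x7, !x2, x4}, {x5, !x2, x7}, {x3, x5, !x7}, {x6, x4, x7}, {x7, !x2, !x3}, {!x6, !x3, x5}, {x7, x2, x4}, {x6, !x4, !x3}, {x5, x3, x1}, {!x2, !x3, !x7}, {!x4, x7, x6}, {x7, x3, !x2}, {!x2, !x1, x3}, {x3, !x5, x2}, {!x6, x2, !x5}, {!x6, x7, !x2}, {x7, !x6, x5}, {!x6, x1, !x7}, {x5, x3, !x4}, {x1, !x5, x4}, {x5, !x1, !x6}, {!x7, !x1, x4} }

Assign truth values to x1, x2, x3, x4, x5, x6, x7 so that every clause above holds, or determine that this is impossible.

UNSATISFIABLE

Try x5 = false.
Try x6 = true.
Unit clause (!x3) forces x3 = false.
Unit clause (!x7) forces x7 = false.
Now (x7) is unsatisfied and unit — conflict.
Backtrack on x6: now try x6 = false.
Unit clause (!x4) forces x4 = false.
Unit clause (x3) forces x3 = true.
Unit clause (x2) forces x2 = true.
Unit clause (!x7) forces x7 = false.
Now (x7) is unsatisfied and unit — conflict.
Neither x6 = true nor x6 = false works.
Backtrack on x5: now try x5 = true.
Try x2 = true.
Unit clause (!x6) forces x6 = false.
Unit clause (x3) forces x3 = true.
Now (!x3) is unsatisfied and unit — conflict.
Backtrack on x2: now try x2 = false.
Unit clause (!x1) forces x1 = false.
Unit clause (!x6) forces x6 = false.
Unit clause (x4) forces x4 = true.
Unit clause (!x7) forces x7 = false.
Now (x7) is unsatisfied and unit — conflict.
Neither x2 = true nor x2 = false works.
Neither x5 = true nor x5 = false works.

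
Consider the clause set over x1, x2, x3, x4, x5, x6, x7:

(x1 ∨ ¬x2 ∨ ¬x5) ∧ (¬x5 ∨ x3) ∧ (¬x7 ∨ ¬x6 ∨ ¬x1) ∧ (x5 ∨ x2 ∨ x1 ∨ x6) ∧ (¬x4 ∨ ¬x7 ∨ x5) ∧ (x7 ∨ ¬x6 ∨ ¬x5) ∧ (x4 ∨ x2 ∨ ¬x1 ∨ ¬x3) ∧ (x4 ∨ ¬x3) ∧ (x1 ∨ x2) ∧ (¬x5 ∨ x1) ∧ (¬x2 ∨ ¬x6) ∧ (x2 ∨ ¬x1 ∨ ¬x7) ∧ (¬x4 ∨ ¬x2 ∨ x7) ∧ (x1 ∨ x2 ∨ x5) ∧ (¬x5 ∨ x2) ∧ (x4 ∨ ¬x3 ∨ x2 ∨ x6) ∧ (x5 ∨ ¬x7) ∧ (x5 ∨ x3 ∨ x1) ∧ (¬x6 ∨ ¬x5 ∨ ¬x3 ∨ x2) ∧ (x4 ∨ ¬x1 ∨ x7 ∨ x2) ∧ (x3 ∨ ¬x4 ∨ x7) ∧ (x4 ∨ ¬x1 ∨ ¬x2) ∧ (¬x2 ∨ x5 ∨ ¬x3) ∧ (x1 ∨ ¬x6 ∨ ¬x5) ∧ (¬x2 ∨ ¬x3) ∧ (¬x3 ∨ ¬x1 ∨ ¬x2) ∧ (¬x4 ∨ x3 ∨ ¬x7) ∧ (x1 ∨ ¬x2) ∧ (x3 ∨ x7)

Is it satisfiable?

Yes, satisfiable

Case x5 = False:
The clause (¬x7) is unit, so x7 = False.
The clause (x3) is unit, so x3 = True.
The clause (x4) is unit, so x4 = True.
The clause (¬x2) is unit, so x2 = False.
The clause (x1) is unit, so x1 = True.
All clauses hold; x6 can take either value.
A satisfying assignment: x1: True; x2: False; x3: True; x4: True; x5: False; x6: True; x7: False.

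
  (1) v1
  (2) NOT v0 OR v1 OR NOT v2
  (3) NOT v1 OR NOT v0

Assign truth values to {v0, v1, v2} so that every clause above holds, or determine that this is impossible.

v0=false, v1=true, v2=false

Unit clause (v1) forces v1 = true.
Unit clause (NOT v0) forces v0 = false.
All clauses hold; v2 can take either value.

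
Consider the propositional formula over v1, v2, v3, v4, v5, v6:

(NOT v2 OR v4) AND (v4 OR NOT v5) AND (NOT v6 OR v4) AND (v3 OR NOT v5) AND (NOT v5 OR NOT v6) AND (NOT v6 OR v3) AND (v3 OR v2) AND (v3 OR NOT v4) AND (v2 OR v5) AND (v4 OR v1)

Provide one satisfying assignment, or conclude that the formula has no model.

Case v2 = true:
Unit clause (v4) forces v4 = true.
Unit clause (v3) forces v3 = true.
Case v5 = false:
Every clause is now satisfied; v1, v6 are unconstrained.

v1: true, v2: true, v3: true, v4: true, v5: false, v6: false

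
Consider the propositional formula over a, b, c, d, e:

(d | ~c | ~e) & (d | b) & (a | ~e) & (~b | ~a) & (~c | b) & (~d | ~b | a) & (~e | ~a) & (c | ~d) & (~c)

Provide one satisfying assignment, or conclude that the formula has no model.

a=0,  b=1,  c=0,  d=0,  e=0

(~c) alone gives c = 0.
(~d) alone gives d = 0.
(b) alone gives b = 1.
(~a) alone gives a = 0.
(~e) alone gives e = 0.
All clauses are satisfied.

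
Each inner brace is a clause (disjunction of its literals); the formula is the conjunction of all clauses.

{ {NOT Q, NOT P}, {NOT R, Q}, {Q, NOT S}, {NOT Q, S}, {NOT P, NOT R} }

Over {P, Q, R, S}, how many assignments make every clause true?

There are 2^4 = 16 truth assignments over (P, Q, R, S).
Check each against the 5 clauses (columns in the order P, Q, R, S):
  F F F F  ✓ satisfies all
  F F F T  ✗ fails (Q OR NOT S)
  F F T F  ✗ fails (NOT R OR Q)
  F F T T  ✗ fails (NOT R OR Q)
  F T F F  ✗ fails (NOT Q OR S)
  F T F T  ✓ satisfies all
  F T T F  ✗ fails (NOT Q OR S)
  F T T T  ✓ satisfies all
  T F F F  ✓ satisfies all
  T F F T  ✗ fails (Q OR NOT S)
  T F T F  ✗ fails (NOT R OR Q)
  T F T T  ✗ fails (NOT R OR Q)
  T T F F  ✗ fails (NOT Q OR NOT P)
  T T F T  ✗ fails (NOT Q OR NOT P)
  T T T F  ✗ fails (NOT Q OR NOT P)
  T T T T  ✗ fails (NOT Q OR NOT P)
4 of the 16 rows are models.

4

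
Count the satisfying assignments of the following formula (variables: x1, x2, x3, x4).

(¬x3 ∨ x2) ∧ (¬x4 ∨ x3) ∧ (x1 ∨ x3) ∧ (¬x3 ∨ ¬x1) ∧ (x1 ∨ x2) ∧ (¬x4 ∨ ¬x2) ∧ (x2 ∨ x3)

There are 2^4 = 16 truth assignments over (x1, x2, x3, x4).
Split on x3. With x3 = True, the clauses containing x3 are satisfied and ¬x3 drops from the rest; 1 of the 2^3 = 8 assignments to the other variables satisfy what remains.
With x3 = False, by the same count on the reduced clause set, 1 assignment works.
Total: 1 + 1 = 2.

2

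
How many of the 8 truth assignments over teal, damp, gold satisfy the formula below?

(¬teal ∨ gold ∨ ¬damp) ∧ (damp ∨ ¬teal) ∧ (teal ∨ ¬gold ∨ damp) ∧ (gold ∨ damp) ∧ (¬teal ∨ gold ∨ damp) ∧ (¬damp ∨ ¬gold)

1

There are 2^3 = 8 truth assignments over (teal, damp, gold).
Check each against the 6 clauses (columns in the order teal, damp, gold):
  F F F  ✗ fails (gold ∨ damp)
  F F T  ✗ fails (teal ∨ ¬gold ∨ damp)
  F T F  ✓ satisfies all
  F T T  ✗ fails (¬damp ∨ ¬gold)
  T F F  ✗ fails (damp ∨ ¬teal)
  T F T  ✗ fails (damp ∨ ¬teal)
  T T F  ✗ fails (¬teal ∨ gold ∨ ¬damp)
  T T T  ✗ fails (¬damp ∨ ¬gold)
1 of the 8 rows is a model.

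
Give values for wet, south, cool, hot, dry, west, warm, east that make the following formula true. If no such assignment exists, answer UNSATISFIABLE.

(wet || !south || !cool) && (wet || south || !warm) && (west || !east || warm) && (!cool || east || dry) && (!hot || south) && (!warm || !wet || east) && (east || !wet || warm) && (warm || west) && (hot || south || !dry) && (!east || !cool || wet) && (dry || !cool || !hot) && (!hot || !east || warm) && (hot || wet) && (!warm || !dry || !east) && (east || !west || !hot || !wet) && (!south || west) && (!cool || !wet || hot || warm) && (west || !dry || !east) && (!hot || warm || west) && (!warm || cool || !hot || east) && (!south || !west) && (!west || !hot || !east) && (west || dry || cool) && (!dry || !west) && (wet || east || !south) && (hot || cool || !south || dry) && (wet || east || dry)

Case hot = false:
(wet) alone gives wet = true.
Case warm = true:
(east) alone gives east = true.
(!dry) alone gives dry = false.
Case south = false:
Case west = true:
All clauses hold; cool can take either value.

wet ↦ true, south ↦ false, cool ↦ false, hot ↦ false, dry ↦ false, west ↦ true, warm ↦ true, east ↦ true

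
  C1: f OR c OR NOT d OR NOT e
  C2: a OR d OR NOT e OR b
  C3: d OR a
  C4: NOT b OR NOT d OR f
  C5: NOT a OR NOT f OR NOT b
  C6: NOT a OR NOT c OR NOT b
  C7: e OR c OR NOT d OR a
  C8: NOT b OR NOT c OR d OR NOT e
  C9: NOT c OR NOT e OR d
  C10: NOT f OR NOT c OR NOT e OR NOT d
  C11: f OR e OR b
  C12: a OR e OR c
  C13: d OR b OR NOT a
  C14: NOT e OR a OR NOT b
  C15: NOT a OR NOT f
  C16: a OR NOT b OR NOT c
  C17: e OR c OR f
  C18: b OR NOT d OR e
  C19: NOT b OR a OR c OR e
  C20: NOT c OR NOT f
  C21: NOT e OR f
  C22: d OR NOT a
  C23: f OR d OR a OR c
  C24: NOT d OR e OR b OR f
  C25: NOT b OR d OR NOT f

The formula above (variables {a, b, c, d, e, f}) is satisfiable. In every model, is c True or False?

Suppose c = true.
The clause (NOT f) is unit, so f = false.
The clause (NOT e) is unit, so e = false.
The clause (b) is unit, so b = true.
The clause (NOT d) is unit, so d = false.
The clause (a) is unit, so a = true.
Now (NOT a) is unsatisfied and unit — conflict.
So every satisfying assignment has c = False.

False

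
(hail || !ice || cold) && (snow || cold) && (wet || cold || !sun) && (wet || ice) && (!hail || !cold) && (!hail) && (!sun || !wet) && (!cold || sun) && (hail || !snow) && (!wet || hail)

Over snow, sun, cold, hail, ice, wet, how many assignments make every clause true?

There are 2^6 = 64 truth assignments over (snow, sun, cold, hail, ice, wet).
Split on ice. With ice = true, the clauses containing ice are satisfied and !ice drops from the rest; 1 of the 2^5 = 32 assignments to the other variables satisfy what remains.
With ice = false, by the same count on the reduced clause set, 0 assignments work.
(One model: snow=F, sun=T, cold=T, hail=F, ice=T, wet=F.)
Total: 1 + 0 = 1.

1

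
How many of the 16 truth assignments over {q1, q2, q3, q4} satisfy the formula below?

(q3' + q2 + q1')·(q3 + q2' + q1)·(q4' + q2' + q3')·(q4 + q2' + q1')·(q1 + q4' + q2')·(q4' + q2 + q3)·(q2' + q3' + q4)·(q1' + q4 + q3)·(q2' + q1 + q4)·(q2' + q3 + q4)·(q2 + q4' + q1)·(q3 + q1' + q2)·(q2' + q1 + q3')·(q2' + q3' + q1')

There are 2^4 = 16 truth assignments over (q1, q2, q3, q4).
Split on q1. With q1 = 1, the clauses containing q1 are satisfied and q1' drops from the rest; 1 of the 2^3 = 8 assignments to the other variables satisfy what remains.
With q1 = 0, by the same count on the reduced clause set, 2 assignments work.
Total: 1 + 2 = 3.

3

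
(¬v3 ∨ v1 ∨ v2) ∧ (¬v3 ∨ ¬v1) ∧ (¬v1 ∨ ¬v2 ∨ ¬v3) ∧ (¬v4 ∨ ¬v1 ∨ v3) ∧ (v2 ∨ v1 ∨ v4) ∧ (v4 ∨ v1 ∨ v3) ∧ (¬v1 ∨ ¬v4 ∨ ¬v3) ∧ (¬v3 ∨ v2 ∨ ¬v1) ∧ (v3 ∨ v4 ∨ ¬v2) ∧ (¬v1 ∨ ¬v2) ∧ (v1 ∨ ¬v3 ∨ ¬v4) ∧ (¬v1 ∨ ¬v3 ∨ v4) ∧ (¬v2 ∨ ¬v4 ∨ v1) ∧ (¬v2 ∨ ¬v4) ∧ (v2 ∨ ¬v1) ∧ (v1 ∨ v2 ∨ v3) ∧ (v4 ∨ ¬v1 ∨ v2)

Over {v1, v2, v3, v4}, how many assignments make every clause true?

1

There are 2^4 = 16 truth assignments over (v1, v2, v3, v4).
Check each against the 17 clauses (columns in the order v1, v2, v3, v4):
  F F F F  ✗ fails (v2 ∨ v1 ∨ v4)
  F F F T  ✗ fails (v1 ∨ v2 ∨ v3)
  F F T F  ✗ fails (¬v3 ∨ v1 ∨ v2)
  F F T T  ✗ fails (¬v3 ∨ v1 ∨ v2)
  F T F F  ✗ fails (v4 ∨ v1 ∨ v3)
  F T F T  ✗ fails (¬v2 ∨ ¬v4 ∨ v1)
  F T T F  ✓ satisfies all
  F T T T  ✗ fails (v1 ∨ ¬v3 ∨ ¬v4)
  T F F F  ✗ fails (v2 ∨ ¬v1)
  T F F T  ✗ fails (¬v4 ∨ ¬v1 ∨ v3)
  T F T F  ✗ fails (¬v3 ∨ ¬v1)
  T F T T  ✗ fails (¬v3 ∨ ¬v1)
  T T F F  ✗ fails (v3 ∨ v4 ∨ ¬v2)
  T T F T  ✗ fails (¬v4 ∨ ¬v1 ∨ v3)
  T T T F  ✗ fails (¬v3 ∨ ¬v1)
  T T T T  ✗ fails (¬v3 ∨ ¬v1)
1 of the 16 rows is a model.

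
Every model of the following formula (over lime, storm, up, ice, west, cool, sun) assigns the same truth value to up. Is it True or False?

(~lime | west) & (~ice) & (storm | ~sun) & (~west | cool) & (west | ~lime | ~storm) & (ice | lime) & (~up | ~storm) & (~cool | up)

True

Suppose up = 0.
From the singleton clause (~ice), ice = 0.
From the singleton clause (lime), lime = 1.
From the singleton clause (west), west = 1.
From the singleton clause (cool), cool = 1.
But (~cool) is also a unit clause — contradiction.
So every satisfying assignment has up = True.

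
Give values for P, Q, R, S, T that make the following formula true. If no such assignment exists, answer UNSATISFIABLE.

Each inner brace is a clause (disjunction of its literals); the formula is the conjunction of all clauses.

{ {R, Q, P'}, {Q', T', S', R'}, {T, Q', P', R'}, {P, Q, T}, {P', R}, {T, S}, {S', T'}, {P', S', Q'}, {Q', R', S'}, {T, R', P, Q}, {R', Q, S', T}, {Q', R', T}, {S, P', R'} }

P: 0,  Q: 0,  R: 1,  S: 0,  T: 1

Try P = 0.
Try Q = 0.
Unit clause (T) forces T = 1.
Unit clause (S') forces S = 0.
Every clause is now satisfied; R is unconstrained.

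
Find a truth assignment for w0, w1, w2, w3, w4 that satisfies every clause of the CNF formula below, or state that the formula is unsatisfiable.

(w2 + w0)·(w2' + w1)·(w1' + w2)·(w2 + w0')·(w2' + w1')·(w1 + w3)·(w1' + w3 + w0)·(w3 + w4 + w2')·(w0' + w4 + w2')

Suppose w2 = 1.
From the singleton clause (w1), w1 = 1.
But (w1') is also a unit clause — contradiction.
Backtrack on w2: now try w2 = 0.
From the singleton clause (w0), w0 = 1.
But (w0') is also a unit clause — contradiction.
Either choice for w2 ends in contradiction.

UNSATISFIABLE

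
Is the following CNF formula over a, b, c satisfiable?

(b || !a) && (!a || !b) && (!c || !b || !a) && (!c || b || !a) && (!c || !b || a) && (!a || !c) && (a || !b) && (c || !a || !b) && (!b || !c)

Yes, satisfiable

Branch on b: set b = false.
Unit clause (!a) forces a = false.
Every clause is now satisfied; c is unconstrained.
A satisfying assignment: a ↦ false, b ↦ false, c ↦ false.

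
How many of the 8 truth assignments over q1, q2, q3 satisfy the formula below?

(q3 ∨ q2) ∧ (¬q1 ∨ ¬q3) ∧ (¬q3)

There are 2^3 = 8 truth assignments over (q1, q2, q3).
Check each against the 3 clauses (columns in the order q1, q2, q3):
  F F F  ✗ fails (q3 ∨ q2)
  F F T  ✗ fails (¬q3)
  F T F  ✓ satisfies all
  F T T  ✗ fails (¬q3)
  T F F  ✗ fails (q3 ∨ q2)
  T F T  ✗ fails (¬q1 ∨ ¬q3)
  T T F  ✓ satisfies all
  T T T  ✗ fails (¬q1 ∨ ¬q3)
2 of the 8 rows are models.

2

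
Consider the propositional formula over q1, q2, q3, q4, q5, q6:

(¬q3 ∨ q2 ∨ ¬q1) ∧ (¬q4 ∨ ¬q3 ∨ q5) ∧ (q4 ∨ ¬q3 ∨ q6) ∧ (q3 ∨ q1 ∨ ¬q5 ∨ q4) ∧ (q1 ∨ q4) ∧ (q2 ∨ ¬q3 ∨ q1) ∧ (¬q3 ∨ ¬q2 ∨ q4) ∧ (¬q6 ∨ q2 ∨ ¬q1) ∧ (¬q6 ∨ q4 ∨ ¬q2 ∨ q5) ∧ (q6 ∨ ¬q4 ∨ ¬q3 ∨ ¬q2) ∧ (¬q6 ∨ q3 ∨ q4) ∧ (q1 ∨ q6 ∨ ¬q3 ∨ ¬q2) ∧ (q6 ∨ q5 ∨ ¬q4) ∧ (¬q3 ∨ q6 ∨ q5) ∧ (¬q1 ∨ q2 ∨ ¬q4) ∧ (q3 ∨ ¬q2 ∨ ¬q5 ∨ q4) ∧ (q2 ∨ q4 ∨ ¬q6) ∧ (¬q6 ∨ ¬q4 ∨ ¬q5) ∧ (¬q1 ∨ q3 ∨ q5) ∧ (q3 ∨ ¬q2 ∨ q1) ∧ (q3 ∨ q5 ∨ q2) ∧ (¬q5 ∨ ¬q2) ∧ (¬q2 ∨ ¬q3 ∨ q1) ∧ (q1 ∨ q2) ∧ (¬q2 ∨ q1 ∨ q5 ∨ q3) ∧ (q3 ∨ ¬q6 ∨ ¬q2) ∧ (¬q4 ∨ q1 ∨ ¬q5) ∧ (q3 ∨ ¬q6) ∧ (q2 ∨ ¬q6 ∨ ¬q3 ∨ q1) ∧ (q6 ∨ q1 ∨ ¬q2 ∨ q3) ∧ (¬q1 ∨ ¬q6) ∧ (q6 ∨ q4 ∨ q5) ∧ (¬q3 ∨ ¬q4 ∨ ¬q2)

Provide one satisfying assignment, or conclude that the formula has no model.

Try q1 = True.
From the singleton clause (¬q6), q6 = False.
Try q3 = False.
From the singleton clause (q5), q5 = True.
From the singleton clause (¬q2), q2 = False.
From the singleton clause (¬q4), q4 = False.
Every clause now holds.

q1 ↦ True; q2 ↦ False; q3 ↦ False; q4 ↦ False; q5 ↦ True; q6 ↦ False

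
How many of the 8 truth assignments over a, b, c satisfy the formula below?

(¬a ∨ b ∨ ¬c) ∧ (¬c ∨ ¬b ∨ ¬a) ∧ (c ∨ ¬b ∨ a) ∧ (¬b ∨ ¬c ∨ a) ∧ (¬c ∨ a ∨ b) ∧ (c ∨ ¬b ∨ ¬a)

There are 2^3 = 8 truth assignments over (a, b, c).
Check each against the 6 clauses (columns in the order a, b, c):
  F F F  ✓ satisfies all
  F F T  ✗ fails (¬c ∨ a ∨ b)
  F T F  ✗ fails (c ∨ ¬b ∨ a)
  F T T  ✗ fails (¬b ∨ ¬c ∨ a)
  T F F  ✓ satisfies all
  T F T  ✗ fails (¬a ∨ b ∨ ¬c)
  T T F  ✗ fails (c ∨ ¬b ∨ ¬a)
  T T T  ✗ fails (¬c ∨ ¬b ∨ ¬a)
2 of the 8 rows are models.

2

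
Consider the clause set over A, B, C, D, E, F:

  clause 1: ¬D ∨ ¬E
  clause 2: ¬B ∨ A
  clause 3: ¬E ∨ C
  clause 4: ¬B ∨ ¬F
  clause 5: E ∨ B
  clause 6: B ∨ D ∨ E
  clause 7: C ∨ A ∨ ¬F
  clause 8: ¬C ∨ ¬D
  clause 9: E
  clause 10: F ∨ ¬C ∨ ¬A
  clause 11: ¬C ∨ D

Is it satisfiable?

No

The clause (E) is unit, so E = True.
The clause (¬D) is unit, so D = False.
The clause (C) is unit, so C = True.
Now (¬C) is unsatisfied and unit — conflict.
No assignment satisfies every clause.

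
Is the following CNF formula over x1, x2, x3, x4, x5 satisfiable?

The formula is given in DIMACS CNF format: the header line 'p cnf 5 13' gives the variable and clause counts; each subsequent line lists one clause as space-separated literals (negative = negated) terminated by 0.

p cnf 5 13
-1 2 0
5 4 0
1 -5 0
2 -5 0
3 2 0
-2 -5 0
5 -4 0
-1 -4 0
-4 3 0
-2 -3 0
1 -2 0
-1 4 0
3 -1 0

No

Case x1 = False:
The clause (¬x5) is unit, so x5 = False.
The clause (x4) is unit, so x4 = True.
That conflicts with the unit clause (¬x4).
That branch fails; take x1 = True instead.
The clause (x2) is unit, so x2 = True.
The clause (¬x5) is unit, so x5 = False.
The clause (x4) is unit, so x4 = True.
That conflicts with the unit clause (¬x4).
Neither x1 = True nor x1 = False works.
No assignment satisfies every clause.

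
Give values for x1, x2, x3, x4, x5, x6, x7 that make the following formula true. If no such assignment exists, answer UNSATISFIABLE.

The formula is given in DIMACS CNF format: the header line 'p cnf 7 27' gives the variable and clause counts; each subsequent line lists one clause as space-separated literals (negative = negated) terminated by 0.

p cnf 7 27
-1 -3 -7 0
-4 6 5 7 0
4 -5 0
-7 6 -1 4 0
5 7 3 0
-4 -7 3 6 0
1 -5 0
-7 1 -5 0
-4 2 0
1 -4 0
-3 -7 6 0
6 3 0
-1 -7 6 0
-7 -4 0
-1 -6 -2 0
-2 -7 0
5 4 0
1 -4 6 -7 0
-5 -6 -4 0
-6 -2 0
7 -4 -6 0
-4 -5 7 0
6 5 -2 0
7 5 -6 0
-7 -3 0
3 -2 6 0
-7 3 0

Branch on x4: set x4 = True.
Unit clause (x2) forces x2 = True.
Unit clause (x1) forces x1 = True.
Unit clause (¬x7) forces x7 = False.
Unit clause (¬x6) forces x6 = False.
Unit clause (x5) forces x5 = True.
That conflicts with the unit clause (¬x5).
Backtrack on x4: now try x4 = False.
Unit clause (¬x5) forces x5 = False.
That conflicts with the unit clause (x5).
Both values of x4 lead to a conflict.

UNSATISFIABLE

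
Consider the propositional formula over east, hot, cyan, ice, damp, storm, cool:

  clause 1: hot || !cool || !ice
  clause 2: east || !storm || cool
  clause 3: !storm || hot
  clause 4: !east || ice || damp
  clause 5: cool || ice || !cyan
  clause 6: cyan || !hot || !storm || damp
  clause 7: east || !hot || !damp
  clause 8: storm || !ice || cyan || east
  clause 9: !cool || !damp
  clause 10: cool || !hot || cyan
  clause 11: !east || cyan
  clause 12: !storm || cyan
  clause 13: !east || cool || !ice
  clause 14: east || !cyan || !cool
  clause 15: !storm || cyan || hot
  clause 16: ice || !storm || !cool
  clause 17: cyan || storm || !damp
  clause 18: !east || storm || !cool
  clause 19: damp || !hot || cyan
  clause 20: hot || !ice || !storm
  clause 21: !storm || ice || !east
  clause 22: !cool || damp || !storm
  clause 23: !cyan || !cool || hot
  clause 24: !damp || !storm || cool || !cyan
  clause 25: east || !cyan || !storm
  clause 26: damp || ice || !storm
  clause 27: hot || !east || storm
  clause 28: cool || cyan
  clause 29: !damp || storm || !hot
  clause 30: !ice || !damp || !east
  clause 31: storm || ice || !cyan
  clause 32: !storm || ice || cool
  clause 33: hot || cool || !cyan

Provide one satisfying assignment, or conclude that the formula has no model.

east: false; hot: true; cyan: true; ice: true; damp: false; storm: false; cool: false

Try storm = false.
Try cool = false.
(cyan) alone gives cyan = true.
(ice) alone gives ice = true.
(!east) alone gives east = false.
(hot) alone gives hot = true.
(!damp) alone gives damp = false.
This assignment satisfies each clause.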